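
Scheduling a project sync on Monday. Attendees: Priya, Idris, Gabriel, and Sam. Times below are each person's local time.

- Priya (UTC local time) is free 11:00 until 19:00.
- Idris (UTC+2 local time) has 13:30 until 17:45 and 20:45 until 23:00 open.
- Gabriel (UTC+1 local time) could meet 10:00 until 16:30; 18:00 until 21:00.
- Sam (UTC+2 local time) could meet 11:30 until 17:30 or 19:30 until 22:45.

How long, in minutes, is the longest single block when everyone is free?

240

Priya in UTC: 11:00-19:00.
Idris in UTC: 11:30-15:45, 18:45-21:00 (subtract 2h to convert from UTC+2).
Gabriel in UTC: 09:00-15:30, 17:00-20:00 (subtract 1h to convert from UTC+1).
Sam in UTC: 09:30-15:30, 17:30-20:45 (subtract 2h to convert from UTC+2).
Priya ∩ Idris: 11:30-15:45, 18:45-19:00.
Priya ∩ Idris ∩ Gabriel: 11:30-15:30, 18:45-19:00.
Priya ∩ Idris ∩ Gabriel ∩ Sam: 11:30-15:30, 18:45-19:00.
The longest is 11:30-15:30 at 240 minutes.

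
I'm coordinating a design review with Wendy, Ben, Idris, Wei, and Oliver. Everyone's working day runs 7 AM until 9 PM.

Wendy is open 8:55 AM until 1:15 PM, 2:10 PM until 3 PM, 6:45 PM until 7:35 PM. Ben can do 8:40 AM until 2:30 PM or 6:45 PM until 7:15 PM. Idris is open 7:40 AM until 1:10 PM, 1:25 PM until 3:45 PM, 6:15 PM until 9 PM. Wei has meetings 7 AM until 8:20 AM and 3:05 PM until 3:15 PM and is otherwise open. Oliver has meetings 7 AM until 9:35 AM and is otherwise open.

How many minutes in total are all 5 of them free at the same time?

Wendy free: 08:55-13:15, 14:10-15:00, 18:45-19:35.
Ben free: 08:40-14:30, 18:45-19:15.
Idris free: 07:40-13:10, 13:25-15:45, 18:15-21:00.
Wei free: 08:20-15:05, 15:15-21:00 (invert busy blocks within the working day).
Oliver free: 09:35-21:00 (invert busy blocks within the working day).
Wendy ∩ Ben: 08:55-13:15, 14:10-14:30, 18:45-19:15.
Wendy ∩ Ben ∩ Idris: 08:55-13:10, 14:10-14:30, 18:45-19:15.
Wendy ∩ Ben ∩ Idris ∩ Wei: 08:55-13:10, 14:10-14:30, 18:45-19:15.
Wendy ∩ Ben ∩ Idris ∩ Wei ∩ Oliver: 09:35-13:10, 14:10-14:30, 18:45-19:15.
Summing the common windows: 215 + 20 + 30 = 265 minutes.

265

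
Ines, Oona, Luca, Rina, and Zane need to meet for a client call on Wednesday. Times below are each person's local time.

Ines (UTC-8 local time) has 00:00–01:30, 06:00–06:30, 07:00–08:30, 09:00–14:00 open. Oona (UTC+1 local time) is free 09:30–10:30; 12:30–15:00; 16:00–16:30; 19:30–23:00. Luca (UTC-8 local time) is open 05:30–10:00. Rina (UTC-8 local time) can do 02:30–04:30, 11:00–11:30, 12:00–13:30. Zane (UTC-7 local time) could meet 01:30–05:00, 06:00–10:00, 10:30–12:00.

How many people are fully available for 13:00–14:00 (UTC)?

Ines in UTC: 08:00-09:30, 14:00-14:30, 15:00-16:30, 17:00-22:00 (add 8h to convert from UTC-8).
Oona in UTC: 08:30-09:30, 11:30-14:00, 15:00-15:30, 18:30-22:00 (subtract 1h to convert from UTC+1).
Luca in UTC: 13:30-18:00 (add 8h to convert from UTC-8).
Rina in UTC: 10:30-12:30, 19:00-19:30, 20:00-21:30 (add 8h to convert from UTC-8).
Zane in UTC: 08:30-12:00, 13:00-17:00, 17:30-19:00 (add 7h to convert from UTC-7).
Oona and Zane can make the full 13:00-14:00 slot — that's 2.

2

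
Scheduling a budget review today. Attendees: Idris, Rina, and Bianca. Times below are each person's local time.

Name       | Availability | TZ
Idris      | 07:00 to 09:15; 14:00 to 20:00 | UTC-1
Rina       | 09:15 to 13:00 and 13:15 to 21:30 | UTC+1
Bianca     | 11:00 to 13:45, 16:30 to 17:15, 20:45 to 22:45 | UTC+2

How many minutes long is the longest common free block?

105

Idris in UTC: 08:00-10:15, 15:00-21:00 (add 1h to convert from UTC-1).
Rina in UTC: 08:15-12:00, 12:15-20:30 (subtract 1h to convert from UTC+1).
Bianca in UTC: 09:00-11:45, 14:30-15:15, 18:45-20:45 (subtract 2h to convert from UTC+2).
Idris ∩ Rina: 08:15-10:15, 15:00-20:30.
Idris ∩ Rina ∩ Bianca: 09:00-10:15, 15:00-15:15, 18:45-20:30.
So the common availability across everyone is 09:00-10:15, 15:00-15:15, 18:45-20:30.
The longest is 18:45-20:30 at 105 minutes.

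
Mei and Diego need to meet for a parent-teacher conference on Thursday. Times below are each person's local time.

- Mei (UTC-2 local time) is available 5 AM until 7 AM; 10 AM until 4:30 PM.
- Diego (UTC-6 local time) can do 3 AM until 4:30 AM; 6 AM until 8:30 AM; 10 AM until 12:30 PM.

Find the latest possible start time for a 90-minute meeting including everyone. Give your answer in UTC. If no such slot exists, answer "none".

17:00

Mei in UTC: 07:00-09:00, 12:00-18:30 (add 2h to convert from UTC-2).
Diego in UTC: 09:00-10:30, 12:00-14:30, 16:00-18:30 (add 6h to convert from UTC-6).
Mei ∩ Diego: 12:00-14:30, 16:00-18:30.
The last common window of at least 90 minutes is 16:00-18:30; a 90-minute meeting can start as late as 17:00 and still end by 18:30.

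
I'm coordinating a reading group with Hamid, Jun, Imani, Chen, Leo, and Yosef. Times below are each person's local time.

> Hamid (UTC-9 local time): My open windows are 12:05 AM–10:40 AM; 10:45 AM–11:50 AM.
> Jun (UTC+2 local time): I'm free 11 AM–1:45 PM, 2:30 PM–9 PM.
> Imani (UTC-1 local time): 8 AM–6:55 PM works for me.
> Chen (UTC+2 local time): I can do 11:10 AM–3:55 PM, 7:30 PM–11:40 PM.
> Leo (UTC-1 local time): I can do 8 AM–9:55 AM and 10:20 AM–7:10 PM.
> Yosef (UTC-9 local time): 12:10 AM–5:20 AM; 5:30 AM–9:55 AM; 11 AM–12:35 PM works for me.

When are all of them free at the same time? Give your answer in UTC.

09:10-10:55, 11:20-11:45, 12:30-13:55, 17:30-18:55

Hamid in UTC: 09:05-19:40, 19:45-20:50 (add 9h to convert from UTC-9).
Jun in UTC: 09:00-11:45, 12:30-19:00 (subtract 2h to convert from UTC+2).
Imani in UTC: 09:00-19:55 (add 1h to convert from UTC-1).
Chen in UTC: 09:10-13:55, 17:30-21:40 (subtract 2h to convert from UTC+2).
Leo in UTC: 09:00-10:55, 11:20-20:10 (add 1h to convert from UTC-1).
Yosef in UTC: 09:10-14:20, 14:30-18:55, 20:00-21:35 (add 9h to convert from UTC-9).
Hamid ∩ Jun: 09:05-11:45, 12:30-19:00.
Hamid ∩ Jun ∩ Imani: 09:05-11:45, 12:30-19:00.
Hamid ∩ Jun ∩ Imani ∩ Chen: 09:10-11:45, 12:30-13:55, 17:30-19:00.
Hamid ∩ Jun ∩ Imani ∩ Chen ∩ Leo: 09:10-10:55, 11:20-11:45, 12:30-13:55, 17:30-19:00.
Hamid ∩ Jun ∩ Imani ∩ Chen ∩ Leo ∩ Yosef: 09:10-10:55, 11:20-11:45, 12:30-13:55, 17:30-18:55.
Those are the intersection windows.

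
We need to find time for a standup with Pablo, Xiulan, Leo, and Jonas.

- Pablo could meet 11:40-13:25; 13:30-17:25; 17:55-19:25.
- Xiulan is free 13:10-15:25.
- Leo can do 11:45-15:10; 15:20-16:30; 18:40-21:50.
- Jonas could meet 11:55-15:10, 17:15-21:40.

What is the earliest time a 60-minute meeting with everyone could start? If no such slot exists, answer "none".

Pablo ∩ Xiulan: 13:10-13:25, 13:30-15:25.
Pablo ∩ Xiulan ∩ Leo: 13:10-13:25, 13:30-15:10, 15:20-15:25.
Pablo ∩ Xiulan ∩ Leo ∩ Jonas: 13:10-13:25, 13:30-15:10.
Those are the intersection windows.
The first common window of at least 60 minutes is 13:30-15:10, so the earliest start is 13:30.

13:30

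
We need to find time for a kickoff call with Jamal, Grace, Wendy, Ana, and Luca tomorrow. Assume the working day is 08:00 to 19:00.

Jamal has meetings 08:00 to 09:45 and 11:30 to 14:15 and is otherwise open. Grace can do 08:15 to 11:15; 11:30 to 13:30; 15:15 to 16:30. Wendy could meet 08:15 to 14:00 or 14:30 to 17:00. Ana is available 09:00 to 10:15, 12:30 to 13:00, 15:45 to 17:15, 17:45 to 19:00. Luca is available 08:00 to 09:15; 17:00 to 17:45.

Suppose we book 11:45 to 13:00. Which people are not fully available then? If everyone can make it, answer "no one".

Ana, Jamal, Luca

Jamal free: 09:45-11:30, 14:15-19:00 (invert busy blocks within the working day).
Grace free: 08:15-11:15, 11:30-13:30, 15:15-16:30.
Wendy free: 08:15-14:00, 14:30-17:00.
Ana free: 09:00-10:15, 12:30-13:00, 15:45-17:15, 17:45-19:00.
Luca free: 08:00-09:15, 17:00-17:45.
Jamal: not fully free for 11:45-13:00. Grace: free for 11:45-13:00. Wendy: free for 11:45-13:00. Ana: not fully free for 11:45-13:00. Luca: not fully free for 11:45-13:00.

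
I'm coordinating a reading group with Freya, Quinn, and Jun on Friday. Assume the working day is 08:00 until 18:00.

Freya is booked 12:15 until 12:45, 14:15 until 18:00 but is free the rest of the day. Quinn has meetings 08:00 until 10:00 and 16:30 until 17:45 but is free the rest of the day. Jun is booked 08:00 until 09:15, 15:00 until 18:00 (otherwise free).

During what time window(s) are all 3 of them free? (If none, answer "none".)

Freya free: 08:00-12:15, 12:45-14:15 (invert busy blocks within the working day).
Quinn free: 10:00-16:30, 17:45-18:00 (invert busy blocks within the working day).
Jun free: 09:15-15:00 (invert busy blocks within the working day).
Freya ∩ Quinn: 10:00-12:15, 12:45-14:15.
Freya ∩ Quinn ∩ Jun: 10:00-12:15, 12:45-14:15.
Those are the intersection windows.

10:00-12:15, 12:45-14:15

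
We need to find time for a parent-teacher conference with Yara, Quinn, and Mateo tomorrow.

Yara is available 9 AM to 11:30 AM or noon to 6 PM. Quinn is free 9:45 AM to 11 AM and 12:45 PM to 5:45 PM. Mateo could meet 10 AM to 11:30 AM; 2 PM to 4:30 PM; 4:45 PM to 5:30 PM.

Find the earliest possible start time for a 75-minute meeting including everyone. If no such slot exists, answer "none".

14:00

Yara ∩ Quinn: 09:45-11:00, 12:45-17:45.
Yara ∩ Quinn ∩ Mateo: 10:00-11:00, 14:00-16:30, 16:45-17:30.
So the common availability across everyone is 10:00-11:00, 14:00-16:30, 16:45-17:30.
The first common window of at least 75 minutes is 14:00-16:30, so the earliest start is 14:00.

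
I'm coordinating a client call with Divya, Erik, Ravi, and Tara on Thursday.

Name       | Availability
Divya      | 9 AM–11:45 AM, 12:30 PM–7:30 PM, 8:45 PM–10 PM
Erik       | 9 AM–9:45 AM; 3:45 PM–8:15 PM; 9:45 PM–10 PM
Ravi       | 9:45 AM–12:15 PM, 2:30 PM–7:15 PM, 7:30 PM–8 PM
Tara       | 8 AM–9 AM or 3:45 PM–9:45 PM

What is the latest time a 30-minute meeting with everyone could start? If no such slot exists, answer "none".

18:45

Divya ∩ Erik: 09:00-09:45, 15:45-19:30, 21:45-22:00.
Divya ∩ Erik ∩ Ravi: 15:45-19:15.
Divya ∩ Erik ∩ Ravi ∩ Tara: 15:45-19:15.
Those are the intersection windows.
The last common window of at least 30 minutes is 15:45-19:15; a 30-minute meeting can start as late as 18:45 and still end by 19:15.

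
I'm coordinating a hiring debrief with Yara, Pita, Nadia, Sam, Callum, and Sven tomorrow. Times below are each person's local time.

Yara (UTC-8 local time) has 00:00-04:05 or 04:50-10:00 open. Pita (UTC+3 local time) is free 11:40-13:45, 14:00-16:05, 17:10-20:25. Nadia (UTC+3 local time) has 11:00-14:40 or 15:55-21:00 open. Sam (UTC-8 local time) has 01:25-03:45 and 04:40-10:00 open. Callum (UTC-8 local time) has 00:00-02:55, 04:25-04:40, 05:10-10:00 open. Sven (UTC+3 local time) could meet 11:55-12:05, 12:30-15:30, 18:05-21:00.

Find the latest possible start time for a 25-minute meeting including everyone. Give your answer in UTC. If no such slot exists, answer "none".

17:00

Yara in UTC: 08:00-12:05, 12:50-18:00 (add 8h to convert from UTC-8).
Pita in UTC: 08:40-10:45, 11:00-13:05, 14:10-17:25 (subtract 3h to convert from UTC+3).
Nadia in UTC: 08:00-11:40, 12:55-18:00 (subtract 3h to convert from UTC+3).
Sam in UTC: 09:25-11:45, 12:40-18:00 (add 8h to convert from UTC-8).
Callum in UTC: 08:00-10:55, 12:25-12:40, 13:10-18:00 (add 8h to convert from UTC-8).
Sven in UTC: 08:55-09:05, 09:30-12:30, 15:05-18:00 (subtract 3h to convert from UTC+3).
Yara ∩ Pita: 08:40-10:45, 11:00-12:05, 12:50-13:05, 14:10-17:25.
Yara ∩ Pita ∩ Nadia: 08:40-10:45, 11:00-11:40, 12:55-13:05, 14:10-17:25.
Yara ∩ Pita ∩ Nadia ∩ Sam: 09:25-10:45, 11:00-11:40, 12:55-13:05, 14:10-17:25.
Yara ∩ Pita ∩ Nadia ∩ Sam ∩ Callum: 09:25-10:45, 14:10-17:25.
Yara ∩ Pita ∩ Nadia ∩ Sam ∩ Callum ∩ Sven: 09:30-10:45, 15:05-17:25.
The last common window of at least 25 minutes is 15:05-17:25; a 25-minute meeting can start as late as 17:00 and still end by 17:25.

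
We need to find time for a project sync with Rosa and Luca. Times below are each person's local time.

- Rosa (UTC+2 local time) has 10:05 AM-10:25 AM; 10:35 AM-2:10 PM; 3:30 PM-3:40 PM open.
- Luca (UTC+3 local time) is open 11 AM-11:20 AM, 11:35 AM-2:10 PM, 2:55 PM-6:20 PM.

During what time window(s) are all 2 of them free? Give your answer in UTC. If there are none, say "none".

08:05-08:20, 08:35-11:10, 11:55-12:10, 13:30-13:40

Rosa in UTC: 08:05-08:25, 08:35-12:10, 13:30-13:40 (subtract 2h to convert from UTC+2).
Luca in UTC: 08:00-08:20, 08:35-11:10, 11:55-15:20 (subtract 3h to convert from UTC+3).
Rosa ∩ Luca: 08:05-08:20, 08:35-11:10, 11:55-12:10, 13:30-13:40.
So the common availability across everyone is 08:05-08:20, 08:35-11:10, 11:55-12:10, 13:30-13:40.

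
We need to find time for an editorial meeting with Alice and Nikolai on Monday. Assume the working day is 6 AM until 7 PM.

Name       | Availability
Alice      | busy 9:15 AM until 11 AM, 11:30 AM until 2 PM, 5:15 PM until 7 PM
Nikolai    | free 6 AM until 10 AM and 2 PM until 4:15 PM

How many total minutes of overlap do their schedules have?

Alice free: 06:00-09:15, 11:00-11:30, 14:00-17:15 (invert busy blocks within the working day).
Nikolai free: 06:00-10:00, 14:00-16:15.
Alice ∩ Nikolai: 06:00-09:15, 14:00-16:15.
Summing the common windows: 195 + 135 = 330 minutes.

330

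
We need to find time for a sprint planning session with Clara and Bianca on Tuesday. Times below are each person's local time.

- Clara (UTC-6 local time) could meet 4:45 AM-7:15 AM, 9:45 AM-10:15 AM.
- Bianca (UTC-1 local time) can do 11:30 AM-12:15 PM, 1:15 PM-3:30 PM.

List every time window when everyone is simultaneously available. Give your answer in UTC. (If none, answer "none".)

12:30-13:15, 15:45-16:15

Clara in UTC: 10:45-13:15, 15:45-16:15 (add 6h to convert from UTC-6).
Bianca in UTC: 12:30-13:15, 14:15-16:30 (add 1h to convert from UTC-1).
Clara ∩ Bianca: 12:30-13:15, 15:45-16:15.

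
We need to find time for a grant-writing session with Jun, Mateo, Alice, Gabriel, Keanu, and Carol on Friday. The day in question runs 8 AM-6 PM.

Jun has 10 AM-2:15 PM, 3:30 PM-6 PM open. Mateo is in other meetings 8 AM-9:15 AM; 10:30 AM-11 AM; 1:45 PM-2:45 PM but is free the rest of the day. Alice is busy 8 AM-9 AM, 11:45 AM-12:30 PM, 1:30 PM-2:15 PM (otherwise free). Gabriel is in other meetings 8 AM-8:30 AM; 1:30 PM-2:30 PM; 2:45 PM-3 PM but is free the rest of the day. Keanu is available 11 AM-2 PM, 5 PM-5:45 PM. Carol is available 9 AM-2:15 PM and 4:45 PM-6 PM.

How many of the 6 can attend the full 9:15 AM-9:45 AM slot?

Jun free: 10:00-14:15, 15:30-18:00.
Mateo free: 09:15-10:30, 11:00-13:45, 14:45-18:00 (invert busy blocks within the working day).
Alice free: 09:00-11:45, 12:30-13:30, 14:15-18:00 (invert busy blocks within the working day).
Gabriel free: 08:30-13:30, 14:30-14:45, 15:00-18:00 (invert busy blocks within the working day).
Keanu free: 11:00-14:00, 17:00-17:45.
Carol free: 09:00-14:15, 16:45-18:00.
Mateo, Alice, Gabriel, and Carol can make the full 09:15-09:45 slot — that's 4.

4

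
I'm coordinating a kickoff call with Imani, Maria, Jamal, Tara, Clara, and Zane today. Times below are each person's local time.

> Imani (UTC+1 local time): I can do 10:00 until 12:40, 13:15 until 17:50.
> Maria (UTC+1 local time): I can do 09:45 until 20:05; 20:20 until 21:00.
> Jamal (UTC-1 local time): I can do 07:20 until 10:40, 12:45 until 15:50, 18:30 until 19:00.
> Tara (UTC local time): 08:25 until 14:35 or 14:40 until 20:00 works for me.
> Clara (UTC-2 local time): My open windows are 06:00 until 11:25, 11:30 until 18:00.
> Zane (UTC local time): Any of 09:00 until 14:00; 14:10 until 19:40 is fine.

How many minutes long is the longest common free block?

160

Imani in UTC: 09:00-11:40, 12:15-16:50 (subtract 1h to convert from UTC+1).
Maria in UTC: 08:45-19:05, 19:20-20:00 (subtract 1h to convert from UTC+1).
Jamal in UTC: 08:20-11:40, 13:45-16:50, 19:30-20:00 (add 1h to convert from UTC-1).
Tara in UTC: 08:25-14:35, 14:40-20:00.
Clara in UTC: 08:00-13:25, 13:30-20:00 (add 2h to convert from UTC-2).
Zane in UTC: 09:00-14:00, 14:10-19:40.
Imani ∩ Maria: 09:00-11:40, 12:15-16:50.
Imani ∩ Maria ∩ Jamal: 09:00-11:40, 13:45-16:50.
Imani ∩ Maria ∩ Jamal ∩ Tara: 09:00-11:40, 13:45-14:35, 14:40-16:50.
Imani ∩ Maria ∩ Jamal ∩ Tara ∩ Clara: 09:00-11:40, 13:45-14:35, 14:40-16:50.
Imani ∩ Maria ∩ Jamal ∩ Tara ∩ Clara ∩ Zane: 09:00-11:40, 13:45-14:00, 14:10-14:35, 14:40-16:50.
Those are the intersection windows.
The longest is 09:00-11:40 at 160 minutes.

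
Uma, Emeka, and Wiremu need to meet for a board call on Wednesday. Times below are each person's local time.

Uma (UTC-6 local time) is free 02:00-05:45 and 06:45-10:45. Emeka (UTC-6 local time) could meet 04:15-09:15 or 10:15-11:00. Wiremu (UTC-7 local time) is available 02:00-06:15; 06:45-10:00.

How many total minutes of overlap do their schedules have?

240

Uma in UTC: 08:00-11:45, 12:45-16:45 (add 6h to convert from UTC-6).
Emeka in UTC: 10:15-15:15, 16:15-17:00 (add 6h to convert from UTC-6).
Wiremu in UTC: 09:00-13:15, 13:45-17:00 (add 7h to convert from UTC-7).
Uma ∩ Emeka: 10:15-11:45, 12:45-15:15, 16:15-16:45.
Uma ∩ Emeka ∩ Wiremu: 10:15-11:45, 12:45-13:15, 13:45-15:15, 16:15-16:45.
Those are the intersection windows.
Summing the common windows: 90 + 30 + 90 + 30 = 240 minutes.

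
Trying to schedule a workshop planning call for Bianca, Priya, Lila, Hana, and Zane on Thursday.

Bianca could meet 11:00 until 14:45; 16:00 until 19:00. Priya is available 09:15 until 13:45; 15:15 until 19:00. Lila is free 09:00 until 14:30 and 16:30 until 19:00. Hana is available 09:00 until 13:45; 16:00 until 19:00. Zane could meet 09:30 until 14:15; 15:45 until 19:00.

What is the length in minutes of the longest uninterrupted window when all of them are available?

165

Bianca ∩ Priya: 11:00-13:45, 16:00-19:00.
Bianca ∩ Priya ∩ Lila: 11:00-13:45, 16:30-19:00.
Bianca ∩ Priya ∩ Lila ∩ Hana: 11:00-13:45, 16:30-19:00.
Bianca ∩ Priya ∩ Lila ∩ Hana ∩ Zane: 11:00-13:45, 16:30-19:00.
The longest is 11:00-13:45 at 165 minutes.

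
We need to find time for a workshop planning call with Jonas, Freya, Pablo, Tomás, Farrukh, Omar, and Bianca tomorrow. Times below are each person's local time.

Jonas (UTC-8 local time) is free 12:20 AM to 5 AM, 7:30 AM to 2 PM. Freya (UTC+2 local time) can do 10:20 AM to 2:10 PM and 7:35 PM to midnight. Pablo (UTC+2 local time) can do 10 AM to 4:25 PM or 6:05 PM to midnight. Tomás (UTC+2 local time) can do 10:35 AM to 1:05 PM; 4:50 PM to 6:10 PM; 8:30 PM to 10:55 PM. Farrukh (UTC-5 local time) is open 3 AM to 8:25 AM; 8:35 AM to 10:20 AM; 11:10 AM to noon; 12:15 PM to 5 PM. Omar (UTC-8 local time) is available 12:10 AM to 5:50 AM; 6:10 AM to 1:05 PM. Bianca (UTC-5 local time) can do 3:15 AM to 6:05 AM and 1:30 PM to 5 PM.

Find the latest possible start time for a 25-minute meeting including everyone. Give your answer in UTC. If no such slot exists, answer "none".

20:30

Jonas in UTC: 08:20-13:00, 15:30-22:00 (add 8h to convert from UTC-8).
Freya in UTC: 08:20-12:10, 17:35-22:00 (subtract 2h to convert from UTC+2).
Pablo in UTC: 08:00-14:25, 16:05-22:00 (subtract 2h to convert from UTC+2).
Tomás in UTC: 08:35-11:05, 14:50-16:10, 18:30-20:55 (subtract 2h to convert from UTC+2).
Farrukh in UTC: 08:00-13:25, 13:35-15:20, 16:10-17:00, 17:15-22:00 (add 5h to convert from UTC-5).
Omar in UTC: 08:10-13:50, 14:10-21:05 (add 8h to convert from UTC-8).
Bianca in UTC: 08:15-11:05, 18:30-22:00 (add 5h to convert from UTC-5).
Jonas ∩ Freya: 08:20-12:10, 17:35-22:00.
Jonas ∩ Freya ∩ Pablo: 08:20-12:10, 17:35-22:00.
Jonas ∩ Freya ∩ Pablo ∩ Tomás: 08:35-11:05, 18:30-20:55.
Jonas ∩ Freya ∩ Pablo ∩ Tomás ∩ Farrukh: 08:35-11:05, 18:30-20:55.
Jonas ∩ Freya ∩ Pablo ∩ Tomás ∩ Farrukh ∩ Omar: 08:35-11:05, 18:30-20:55.
Jonas ∩ Freya ∩ Pablo ∩ Tomás ∩ Farrukh ∩ Omar ∩ Bianca: 08:35-11:05, 18:30-20:55.
The last common window of at least 25 minutes is 18:30-20:55; a 25-minute meeting can start as late as 20:30 and still end by 20:55.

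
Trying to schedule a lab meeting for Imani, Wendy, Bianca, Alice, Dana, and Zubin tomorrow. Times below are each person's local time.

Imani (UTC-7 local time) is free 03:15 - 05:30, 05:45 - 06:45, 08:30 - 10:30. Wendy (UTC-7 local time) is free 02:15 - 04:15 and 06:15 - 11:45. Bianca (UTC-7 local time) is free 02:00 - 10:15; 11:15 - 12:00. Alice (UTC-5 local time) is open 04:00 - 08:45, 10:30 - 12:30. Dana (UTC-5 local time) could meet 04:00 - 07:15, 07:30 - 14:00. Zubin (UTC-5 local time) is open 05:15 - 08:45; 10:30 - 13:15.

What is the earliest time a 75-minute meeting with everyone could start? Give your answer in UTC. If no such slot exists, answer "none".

15:30

Imani in UTC: 10:15-12:30, 12:45-13:45, 15:30-17:30 (add 7h to convert from UTC-7).
Wendy in UTC: 09:15-11:15, 13:15-18:45 (add 7h to convert from UTC-7).
Bianca in UTC: 09:00-17:15, 18:15-19:00 (add 7h to convert from UTC-7).
Alice in UTC: 09:00-13:45, 15:30-17:30 (add 5h to convert from UTC-5).
Dana in UTC: 09:00-12:15, 12:30-19:00 (add 5h to convert from UTC-5).
Zubin in UTC: 10:15-13:45, 15:30-18:15 (add 5h to convert from UTC-5).
Imani ∩ Wendy: 10:15-11:15, 13:15-13:45, 15:30-17:30.
Imani ∩ Wendy ∩ Bianca: 10:15-11:15, 13:15-13:45, 15:30-17:15.
Imani ∩ Wendy ∩ Bianca ∩ Alice: 10:15-11:15, 13:15-13:45, 15:30-17:15.
Imani ∩ Wendy ∩ Bianca ∩ Alice ∩ Dana: 10:15-11:15, 13:15-13:45, 15:30-17:15.
Imani ∩ Wendy ∩ Bianca ∩ Alice ∩ Dana ∩ Zubin: 10:15-11:15, 13:15-13:45, 15:30-17:15.
So the common availability across everyone is 10:15-11:15, 13:15-13:45, 15:30-17:15.
The first common window of at least 75 minutes is 15:30-17:15, so the earliest start is 15:30.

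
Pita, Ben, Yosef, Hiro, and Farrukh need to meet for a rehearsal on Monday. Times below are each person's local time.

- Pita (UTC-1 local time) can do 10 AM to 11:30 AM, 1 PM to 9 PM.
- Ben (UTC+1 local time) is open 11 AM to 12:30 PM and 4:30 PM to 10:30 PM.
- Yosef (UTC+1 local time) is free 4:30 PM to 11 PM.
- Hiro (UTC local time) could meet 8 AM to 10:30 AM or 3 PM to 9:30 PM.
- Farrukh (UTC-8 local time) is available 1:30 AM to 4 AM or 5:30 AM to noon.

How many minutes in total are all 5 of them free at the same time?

270

Pita in UTC: 11:00-12:30, 14:00-22:00 (add 1h to convert from UTC-1).
Ben in UTC: 10:00-11:30, 15:30-21:30 (subtract 1h to convert from UTC+1).
Yosef in UTC: 15:30-22:00 (subtract 1h to convert from UTC+1).
Hiro in UTC: 08:00-10:30, 15:00-21:30.
Farrukh in UTC: 09:30-12:00, 13:30-20:00 (add 8h to convert from UTC-8).
Pita ∩ Ben: 11:00-11:30, 15:30-21:30.
Pita ∩ Ben ∩ Yosef: 15:30-21:30.
Pita ∩ Ben ∩ Yosef ∩ Hiro: 15:30-21:30.
Pita ∩ Ben ∩ Yosef ∩ Hiro ∩ Farrukh: 15:30-20:00.
That's a single block of 270 minutes.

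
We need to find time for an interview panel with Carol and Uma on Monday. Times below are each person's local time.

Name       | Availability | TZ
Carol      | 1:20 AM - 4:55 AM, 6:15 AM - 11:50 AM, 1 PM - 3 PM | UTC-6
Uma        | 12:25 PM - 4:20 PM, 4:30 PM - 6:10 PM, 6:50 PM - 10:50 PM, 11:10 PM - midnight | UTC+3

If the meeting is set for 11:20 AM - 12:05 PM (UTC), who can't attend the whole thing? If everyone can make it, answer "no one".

Carol

Carol in UTC: 07:20-10:55, 12:15-17:50, 19:00-21:00 (add 6h to convert from UTC-6).
Uma in UTC: 09:25-13:20, 13:30-15:10, 15:50-19:50, 20:10-21:00 (subtract 3h to convert from UTC+3).
Carol: not fully free for 11:20-12:05. Uma: free for 11:20-12:05.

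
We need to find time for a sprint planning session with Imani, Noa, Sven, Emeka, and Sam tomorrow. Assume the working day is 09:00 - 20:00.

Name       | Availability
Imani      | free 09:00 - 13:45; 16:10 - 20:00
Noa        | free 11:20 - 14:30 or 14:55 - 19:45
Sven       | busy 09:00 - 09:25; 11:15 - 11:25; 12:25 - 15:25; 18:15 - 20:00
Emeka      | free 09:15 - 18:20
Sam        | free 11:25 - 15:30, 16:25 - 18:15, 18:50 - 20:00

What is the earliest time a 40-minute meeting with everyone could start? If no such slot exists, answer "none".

11:25

Imani free: 09:00-13:45, 16:10-20:00.
Noa free: 11:20-14:30, 14:55-19:45.
Sven free: 09:25-11:15, 11:25-12:25, 15:25-18:15 (invert busy blocks within the working day).
Emeka free: 09:15-18:20.
Sam free: 11:25-15:30, 16:25-18:15, 18:50-20:00.
Imani ∩ Noa: 11:20-13:45, 16:10-19:45.
Imani ∩ Noa ∩ Sven: 11:25-12:25, 16:10-18:15.
Imani ∩ Noa ∩ Sven ∩ Emeka: 11:25-12:25, 16:10-18:15.
Imani ∩ Noa ∩ Sven ∩ Emeka ∩ Sam: 11:25-12:25, 16:25-18:15.
The first common window of at least 40 minutes is 11:25-12:25, so the earliest start is 11:25.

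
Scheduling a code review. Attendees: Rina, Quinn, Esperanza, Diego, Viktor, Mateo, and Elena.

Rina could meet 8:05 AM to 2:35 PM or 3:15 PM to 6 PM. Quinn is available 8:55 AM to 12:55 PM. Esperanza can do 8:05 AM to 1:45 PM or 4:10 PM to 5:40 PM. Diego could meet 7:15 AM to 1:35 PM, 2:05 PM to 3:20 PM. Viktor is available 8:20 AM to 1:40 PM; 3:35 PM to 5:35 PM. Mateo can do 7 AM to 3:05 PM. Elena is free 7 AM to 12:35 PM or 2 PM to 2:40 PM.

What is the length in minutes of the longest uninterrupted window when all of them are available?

220

Rina ∩ Quinn: 08:55-12:55.
Rina ∩ Quinn ∩ Esperanza: 08:55-12:55.
Rina ∩ Quinn ∩ Esperanza ∩ Diego: 08:55-12:55.
Rina ∩ Quinn ∩ Esperanza ∩ Diego ∩ Viktor: 08:55-12:55.
Rina ∩ Quinn ∩ Esperanza ∩ Diego ∩ Viktor ∩ Mateo: 08:55-12:55.
Rina ∩ Quinn ∩ Esperanza ∩ Diego ∩ Viktor ∩ Mateo ∩ Elena: 08:55-12:35.
So the common availability across everyone is 08:55-12:35.
The longest is 08:55-12:35 at 220 minutes.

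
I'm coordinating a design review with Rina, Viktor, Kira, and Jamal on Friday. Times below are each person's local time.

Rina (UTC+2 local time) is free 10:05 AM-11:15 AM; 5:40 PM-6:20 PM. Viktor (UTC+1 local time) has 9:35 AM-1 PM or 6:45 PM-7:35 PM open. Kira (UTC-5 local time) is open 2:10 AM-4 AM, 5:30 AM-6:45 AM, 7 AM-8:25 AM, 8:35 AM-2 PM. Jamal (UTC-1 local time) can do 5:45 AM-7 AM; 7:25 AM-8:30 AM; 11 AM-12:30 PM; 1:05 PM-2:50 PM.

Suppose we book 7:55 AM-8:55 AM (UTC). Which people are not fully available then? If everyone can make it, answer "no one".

Jamal, Rina, Viktor

Rina in UTC: 08:05-09:15, 15:40-16:20 (subtract 2h to convert from UTC+2).
Viktor in UTC: 08:35-12:00, 17:45-18:35 (subtract 1h to convert from UTC+1).
Kira in UTC: 07:10-09:00, 10:30-11:45, 12:00-13:25, 13:35-19:00 (add 5h to convert from UTC-5).
Jamal in UTC: 06:45-08:00, 08:25-09:30, 12:00-13:30, 14:05-15:50 (add 1h to convert from UTC-1).
Rina: not fully free for 07:55-08:55. Viktor: not fully free for 07:55-08:55. Kira: free for 07:55-08:55. Jamal: not fully free for 07:55-08:55.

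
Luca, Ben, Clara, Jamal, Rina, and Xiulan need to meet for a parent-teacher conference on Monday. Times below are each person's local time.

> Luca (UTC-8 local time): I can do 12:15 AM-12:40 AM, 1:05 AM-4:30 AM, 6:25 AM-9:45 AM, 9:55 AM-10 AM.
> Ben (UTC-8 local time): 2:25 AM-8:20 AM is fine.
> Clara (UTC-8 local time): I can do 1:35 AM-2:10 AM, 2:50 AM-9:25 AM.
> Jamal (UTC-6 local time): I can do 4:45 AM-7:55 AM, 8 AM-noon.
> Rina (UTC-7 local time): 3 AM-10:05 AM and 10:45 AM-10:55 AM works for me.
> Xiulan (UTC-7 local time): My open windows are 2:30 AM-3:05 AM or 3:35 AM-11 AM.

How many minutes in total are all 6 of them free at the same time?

Luca in UTC: 08:15-08:40, 09:05-12:30, 14:25-17:45, 17:55-18:00 (add 8h to convert from UTC-8).
Ben in UTC: 10:25-16:20 (add 8h to convert from UTC-8).
Clara in UTC: 09:35-10:10, 10:50-17:25 (add 8h to convert from UTC-8).
Jamal in UTC: 10:45-13:55, 14:00-18:00 (add 6h to convert from UTC-6).
Rina in UTC: 10:00-17:05, 17:45-17:55 (add 7h to convert from UTC-7).
Xiulan in UTC: 09:30-10:05, 10:35-18:00 (add 7h to convert from UTC-7).
Luca ∩ Ben: 10:25-12:30, 14:25-16:20.
Luca ∩ Ben ∩ Clara: 10:50-12:30, 14:25-16:20.
Luca ∩ Ben ∩ Clara ∩ Jamal: 10:50-12:30, 14:25-16:20.
Luca ∩ Ben ∩ Clara ∩ Jamal ∩ Rina: 10:50-12:30, 14:25-16:20.
Luca ∩ Ben ∩ Clara ∩ Jamal ∩ Rina ∩ Xiulan: 10:50-12:30, 14:25-16:20.
Summing the common windows: 100 + 115 = 215 minutes.

215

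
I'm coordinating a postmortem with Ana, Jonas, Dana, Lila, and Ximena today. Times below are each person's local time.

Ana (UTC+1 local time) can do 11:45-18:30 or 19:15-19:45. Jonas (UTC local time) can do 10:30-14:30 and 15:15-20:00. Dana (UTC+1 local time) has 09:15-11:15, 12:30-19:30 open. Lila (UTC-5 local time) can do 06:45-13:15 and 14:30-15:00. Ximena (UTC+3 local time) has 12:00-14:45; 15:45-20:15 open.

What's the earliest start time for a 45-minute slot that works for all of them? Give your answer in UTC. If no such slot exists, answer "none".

12:45

Ana in UTC: 10:45-17:30, 18:15-18:45 (subtract 1h to convert from UTC+1).
Jonas in UTC: 10:30-14:30, 15:15-20:00.
Dana in UTC: 08:15-10:15, 11:30-18:30 (subtract 1h to convert from UTC+1).
Lila in UTC: 11:45-18:15, 19:30-20:00 (add 5h to convert from UTC-5).
Ximena in UTC: 09:00-11:45, 12:45-17:15 (subtract 3h to convert from UTC+3).
Ana ∩ Jonas: 10:45-14:30, 15:15-17:30, 18:15-18:45.
Ana ∩ Jonas ∩ Dana: 11:30-14:30, 15:15-17:30, 18:15-18:30.
Ana ∩ Jonas ∩ Dana ∩ Lila: 11:45-14:30, 15:15-17:30.
Ana ∩ Jonas ∩ Dana ∩ Lila ∩ Ximena: 12:45-14:30, 15:15-17:15.
The first common window of at least 45 minutes is 12:45-14:30, so the earliest start is 12:45.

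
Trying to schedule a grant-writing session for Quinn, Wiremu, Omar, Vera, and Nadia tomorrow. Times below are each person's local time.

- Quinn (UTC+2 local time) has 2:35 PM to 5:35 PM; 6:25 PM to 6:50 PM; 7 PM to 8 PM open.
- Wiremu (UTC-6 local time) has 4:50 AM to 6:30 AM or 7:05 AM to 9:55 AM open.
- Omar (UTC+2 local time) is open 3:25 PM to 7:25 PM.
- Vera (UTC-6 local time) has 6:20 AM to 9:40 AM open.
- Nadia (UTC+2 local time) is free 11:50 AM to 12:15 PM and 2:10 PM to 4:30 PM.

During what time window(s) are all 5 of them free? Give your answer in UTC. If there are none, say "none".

13:25-14:30

Quinn in UTC: 12:35-15:35, 16:25-16:50, 17:00-18:00 (subtract 2h to convert from UTC+2).
Wiremu in UTC: 10:50-12:30, 13:05-15:55 (add 6h to convert from UTC-6).
Omar in UTC: 13:25-17:25 (subtract 2h to convert from UTC+2).
Vera in UTC: 12:20-15:40 (add 6h to convert from UTC-6).
Nadia in UTC: 09:50-10:15, 12:10-14:30 (subtract 2h to convert from UTC+2).
Quinn ∩ Wiremu: 13:05-15:35.
Quinn ∩ Wiremu ∩ Omar: 13:25-15:35.
Quinn ∩ Wiremu ∩ Omar ∩ Vera: 13:25-15:35.
Quinn ∩ Wiremu ∩ Omar ∩ Vera ∩ Nadia: 13:25-14:30.
Those are the intersection windows.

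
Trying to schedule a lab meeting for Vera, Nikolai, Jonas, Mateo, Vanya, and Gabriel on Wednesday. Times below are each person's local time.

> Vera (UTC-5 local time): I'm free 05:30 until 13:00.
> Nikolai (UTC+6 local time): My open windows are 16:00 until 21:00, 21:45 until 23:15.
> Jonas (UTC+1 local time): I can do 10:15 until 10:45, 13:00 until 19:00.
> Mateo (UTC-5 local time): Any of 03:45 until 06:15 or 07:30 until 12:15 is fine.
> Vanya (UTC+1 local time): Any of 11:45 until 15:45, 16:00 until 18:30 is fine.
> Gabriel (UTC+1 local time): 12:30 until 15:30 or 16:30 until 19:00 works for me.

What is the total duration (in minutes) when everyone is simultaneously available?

Vera in UTC: 10:30-18:00 (add 5h to convert from UTC-5).
Nikolai in UTC: 10:00-15:00, 15:45-17:15 (subtract 6h to convert from UTC+6).
Jonas in UTC: 09:15-09:45, 12:00-18:00 (subtract 1h to convert from UTC+1).
Mateo in UTC: 08:45-11:15, 12:30-17:15 (add 5h to convert from UTC-5).
Vanya in UTC: 10:45-14:45, 15:00-17:30 (subtract 1h to convert from UTC+1).
Gabriel in UTC: 11:30-14:30, 15:30-18:00 (subtract 1h to convert from UTC+1).
Vera ∩ Nikolai: 10:30-15:00, 15:45-17:15.
Vera ∩ Nikolai ∩ Jonas: 12:00-15:00, 15:45-17:15.
Vera ∩ Nikolai ∩ Jonas ∩ Mateo: 12:30-15:00, 15:45-17:15.
Vera ∩ Nikolai ∩ Jonas ∩ Mateo ∩ Vanya: 12:30-14:45, 15:45-17:15.
Vera ∩ Nikolai ∩ Jonas ∩ Mateo ∩ Vanya ∩ Gabriel: 12:30-14:30, 15:45-17:15.
Summing the common windows: 120 + 90 = 210 minutes.

210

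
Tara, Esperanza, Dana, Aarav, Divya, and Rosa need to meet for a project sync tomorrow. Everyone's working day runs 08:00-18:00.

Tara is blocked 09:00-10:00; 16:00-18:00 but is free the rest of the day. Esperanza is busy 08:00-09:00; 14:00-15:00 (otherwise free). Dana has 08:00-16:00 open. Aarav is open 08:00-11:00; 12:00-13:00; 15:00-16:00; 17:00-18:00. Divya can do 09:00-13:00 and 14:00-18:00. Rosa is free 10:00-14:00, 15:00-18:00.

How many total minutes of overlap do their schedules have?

180

Tara free: 08:00-09:00, 10:00-16:00 (invert busy blocks within the working day).
Esperanza free: 09:00-14:00, 15:00-18:00 (invert busy blocks within the working day).
Dana free: 08:00-16:00.
Aarav free: 08:00-11:00, 12:00-13:00, 15:00-16:00, 17:00-18:00.
Divya free: 09:00-13:00, 14:00-18:00.
Rosa free: 10:00-14:00, 15:00-18:00.
Tara ∩ Esperanza: 10:00-14:00, 15:00-16:00.
Tara ∩ Esperanza ∩ Dana: 10:00-14:00, 15:00-16:00.
Tara ∩ Esperanza ∩ Dana ∩ Aarav: 10:00-11:00, 12:00-13:00, 15:00-16:00.
Tara ∩ Esperanza ∩ Dana ∩ Aarav ∩ Divya: 10:00-11:00, 12:00-13:00, 15:00-16:00.
Tara ∩ Esperanza ∩ Dana ∩ Aarav ∩ Divya ∩ Rosa: 10:00-11:00, 12:00-13:00, 15:00-16:00.
So the common availability across everyone is 10:00-11:00, 12:00-13:00, 15:00-16:00.
Summing the common windows: 60 + 60 + 60 = 180 minutes.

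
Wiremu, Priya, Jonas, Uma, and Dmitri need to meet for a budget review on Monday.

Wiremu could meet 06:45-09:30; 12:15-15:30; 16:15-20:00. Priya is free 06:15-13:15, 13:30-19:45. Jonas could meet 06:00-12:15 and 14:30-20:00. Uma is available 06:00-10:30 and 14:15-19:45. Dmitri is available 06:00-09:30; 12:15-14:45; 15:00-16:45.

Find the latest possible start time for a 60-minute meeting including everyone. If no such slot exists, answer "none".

Wiremu ∩ Priya: 06:45-09:30, 12:15-13:15, 13:30-15:30, 16:15-19:45.
Wiremu ∩ Priya ∩ Jonas: 06:45-09:30, 14:30-15:30, 16:15-19:45.
Wiremu ∩ Priya ∩ Jonas ∩ Uma: 06:45-09:30, 14:30-15:30, 16:15-19:45.
Wiremu ∩ Priya ∩ Jonas ∩ Uma ∩ Dmitri: 06:45-09:30, 14:30-14:45, 15:00-15:30, 16:15-16:45.
So the common availability across everyone is 06:45-09:30, 14:30-14:45, 15:00-15:30, 16:15-16:45.
The last common window of at least 60 minutes is 06:45-09:30; a 60-minute meeting can start as late as 08:30 and still end by 09:30.

08:30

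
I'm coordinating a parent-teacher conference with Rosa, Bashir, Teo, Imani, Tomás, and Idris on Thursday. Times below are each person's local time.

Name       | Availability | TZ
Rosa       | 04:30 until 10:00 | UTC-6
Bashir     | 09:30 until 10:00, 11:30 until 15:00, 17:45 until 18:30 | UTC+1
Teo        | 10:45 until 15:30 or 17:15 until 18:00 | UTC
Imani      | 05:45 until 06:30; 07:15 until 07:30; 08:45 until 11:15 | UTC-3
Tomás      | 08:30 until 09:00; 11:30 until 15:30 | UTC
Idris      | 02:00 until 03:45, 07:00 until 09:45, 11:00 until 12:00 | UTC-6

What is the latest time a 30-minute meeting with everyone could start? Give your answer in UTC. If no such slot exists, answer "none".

Rosa in UTC: 10:30-16:00 (add 6h to convert from UTC-6).
Bashir in UTC: 08:30-09:00, 10:30-14:00, 16:45-17:30 (subtract 1h to convert from UTC+1).
Teo in UTC: 10:45-15:30, 17:15-18:00.
Imani in UTC: 08:45-09:30, 10:15-10:30, 11:45-14:15 (add 3h to convert from UTC-3).
Tomás in UTC: 08:30-09:00, 11:30-15:30.
Idris in UTC: 08:00-09:45, 13:00-15:45, 17:00-18:00 (add 6h to convert from UTC-6).
Rosa ∩ Bashir: 10:30-14:00.
Rosa ∩ Bashir ∩ Teo: 10:45-14:00.
Rosa ∩ Bashir ∩ Teo ∩ Imani: 11:45-14:00.
Rosa ∩ Bashir ∩ Teo ∩ Imani ∩ Tomás: 11:45-14:00.
Rosa ∩ Bashir ∩ Teo ∩ Imani ∩ Tomás ∩ Idris: 13:00-14:00.
The last common window of at least 30 minutes is 13:00-14:00; a 30-minute meeting can start as late as 13:30 and still end by 14:00.

13:30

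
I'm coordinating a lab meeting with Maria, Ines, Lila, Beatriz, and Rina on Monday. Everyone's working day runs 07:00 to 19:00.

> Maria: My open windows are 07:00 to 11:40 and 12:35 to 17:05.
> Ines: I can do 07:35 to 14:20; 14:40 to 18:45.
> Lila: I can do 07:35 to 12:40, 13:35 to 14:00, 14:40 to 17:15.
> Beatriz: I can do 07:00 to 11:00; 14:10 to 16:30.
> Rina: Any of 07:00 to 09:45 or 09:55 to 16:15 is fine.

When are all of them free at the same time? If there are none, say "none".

07:35-09:45, 09:55-11:00, 14:40-16:15

Maria ∩ Ines: 07:35-11:40, 12:35-14:20, 14:40-17:05.
Maria ∩ Ines ∩ Lila: 07:35-11:40, 12:35-12:40, 13:35-14:00, 14:40-17:05.
Maria ∩ Ines ∩ Lila ∩ Beatriz: 07:35-11:00, 14:40-16:30.
Maria ∩ Ines ∩ Lila ∩ Beatriz ∩ Rina: 07:35-09:45, 09:55-11:00, 14:40-16:15.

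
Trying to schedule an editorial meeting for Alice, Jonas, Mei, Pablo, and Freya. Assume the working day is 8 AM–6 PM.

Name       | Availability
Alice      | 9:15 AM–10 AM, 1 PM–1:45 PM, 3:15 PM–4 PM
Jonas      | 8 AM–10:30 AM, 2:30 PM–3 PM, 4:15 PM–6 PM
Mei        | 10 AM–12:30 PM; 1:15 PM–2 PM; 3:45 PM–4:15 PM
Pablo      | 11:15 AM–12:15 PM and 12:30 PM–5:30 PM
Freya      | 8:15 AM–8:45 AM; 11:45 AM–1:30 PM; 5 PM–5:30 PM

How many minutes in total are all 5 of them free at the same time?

Alice ∩ Jonas: 09:15-10:00.
Alice ∩ Jonas ∩ Mei: ∅.
Alice ∩ Jonas ∩ Mei ∩ Pablo: ∅.
Alice ∩ Jonas ∩ Mei ∩ Pablo ∩ Freya: ∅.
There is no time when everyone is free.
There is no common window, so the total is 0 minutes.

0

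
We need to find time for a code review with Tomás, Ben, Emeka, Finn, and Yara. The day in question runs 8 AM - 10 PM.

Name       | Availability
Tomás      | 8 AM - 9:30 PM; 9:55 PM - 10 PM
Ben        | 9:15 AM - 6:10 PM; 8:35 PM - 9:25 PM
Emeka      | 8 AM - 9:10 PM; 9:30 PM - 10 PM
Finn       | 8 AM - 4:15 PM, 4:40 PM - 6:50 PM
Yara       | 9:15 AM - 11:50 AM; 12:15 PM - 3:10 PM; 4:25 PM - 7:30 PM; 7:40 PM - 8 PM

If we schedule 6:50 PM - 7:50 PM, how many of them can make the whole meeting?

2

Tomás and Emeka can make the full 18:50-19:50 slot — that's 2.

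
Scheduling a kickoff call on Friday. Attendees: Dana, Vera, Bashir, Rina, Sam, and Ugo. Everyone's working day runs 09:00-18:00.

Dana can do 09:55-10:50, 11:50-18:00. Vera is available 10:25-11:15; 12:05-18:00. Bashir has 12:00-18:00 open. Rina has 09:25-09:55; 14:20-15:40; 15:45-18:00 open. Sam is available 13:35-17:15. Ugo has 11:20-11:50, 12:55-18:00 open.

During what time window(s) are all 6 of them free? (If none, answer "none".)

14:20-15:40, 15:45-17:15

Dana ∩ Vera: 10:25-10:50, 12:05-18:00.
Dana ∩ Vera ∩ Bashir: 12:05-18:00.
Dana ∩ Vera ∩ Bashir ∩ Rina: 14:20-15:40, 15:45-18:00.
Dana ∩ Vera ∩ Bashir ∩ Rina ∩ Sam: 14:20-15:40, 15:45-17:15.
Dana ∩ Vera ∩ Bashir ∩ Rina ∩ Sam ∩ Ugo: 14:20-15:40, 15:45-17:15.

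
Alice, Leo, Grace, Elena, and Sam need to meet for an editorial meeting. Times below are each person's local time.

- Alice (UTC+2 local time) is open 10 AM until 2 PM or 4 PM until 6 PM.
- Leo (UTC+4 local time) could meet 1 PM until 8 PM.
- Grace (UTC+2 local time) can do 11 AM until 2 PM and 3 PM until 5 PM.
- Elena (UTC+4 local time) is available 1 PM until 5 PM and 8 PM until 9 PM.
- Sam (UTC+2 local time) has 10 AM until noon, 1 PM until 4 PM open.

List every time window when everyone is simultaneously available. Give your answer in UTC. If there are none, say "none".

Alice in UTC: 08:00-12:00, 14:00-16:00 (subtract 2h to convert from UTC+2).
Leo in UTC: 09:00-16:00 (subtract 4h to convert from UTC+4).
Grace in UTC: 09:00-12:00, 13:00-15:00 (subtract 2h to convert from UTC+2).
Elena in UTC: 09:00-13:00, 16:00-17:00 (subtract 4h to convert from UTC+4).
Sam in UTC: 08:00-10:00, 11:00-14:00 (subtract 2h to convert from UTC+2).
Alice ∩ Leo: 09:00-12:00, 14:00-16:00.
Alice ∩ Leo ∩ Grace: 09:00-12:00, 14:00-15:00.
Alice ∩ Leo ∩ Grace ∩ Elena: 09:00-12:00.
Alice ∩ Leo ∩ Grace ∩ Elena ∩ Sam: 09:00-10:00, 11:00-12:00.

09:00-10:00, 11:00-12:00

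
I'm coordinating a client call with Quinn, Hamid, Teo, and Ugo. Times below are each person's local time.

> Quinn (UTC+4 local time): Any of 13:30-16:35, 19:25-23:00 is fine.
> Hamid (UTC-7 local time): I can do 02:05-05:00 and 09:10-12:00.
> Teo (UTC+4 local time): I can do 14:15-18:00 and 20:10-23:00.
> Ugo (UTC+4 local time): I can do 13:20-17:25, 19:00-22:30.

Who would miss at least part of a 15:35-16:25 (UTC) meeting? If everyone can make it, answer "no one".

Quinn in UTC: 09:30-12:35, 15:25-19:00 (subtract 4h to convert from UTC+4).
Hamid in UTC: 09:05-12:00, 16:10-19:00 (add 7h to convert from UTC-7).
Teo in UTC: 10:15-14:00, 16:10-19:00 (subtract 4h to convert from UTC+4).
Ugo in UTC: 09:20-13:25, 15:00-18:30 (subtract 4h to convert from UTC+4).
Quinn: free for 15:35-16:25. Hamid: not fully free for 15:35-16:25. Teo: not fully free for 15:35-16:25. Ugo: free for 15:35-16:25.

Hamid, Teo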